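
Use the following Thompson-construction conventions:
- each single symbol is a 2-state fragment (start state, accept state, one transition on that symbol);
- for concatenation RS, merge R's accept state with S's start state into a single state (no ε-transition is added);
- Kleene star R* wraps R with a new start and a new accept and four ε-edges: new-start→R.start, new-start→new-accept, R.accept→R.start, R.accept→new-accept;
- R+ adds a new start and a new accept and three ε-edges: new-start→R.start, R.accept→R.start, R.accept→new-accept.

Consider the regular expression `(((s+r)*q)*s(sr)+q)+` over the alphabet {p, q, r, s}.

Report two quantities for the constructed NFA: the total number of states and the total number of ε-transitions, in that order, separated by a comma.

By structural recursion:
Each of the 7 symbol leaves contributes 2 states and 0 ε-transitions.
  s+ : 4 states, 3 ε-transitions
  s+r : 5 states, 3 ε-transitions
  (s+r)* : 7 states, 7 ε-transitions
  (s+r)*q : 8 states, 7 ε-transitions
  ((s+r)*q)* : 10 states, 11 ε-transitions
  sr : 3 states, 0 ε-transitions
  (sr)+ : 5 states, 3 ε-transitions
  ((s+r)*q)*s(sr)+q : 16 states, 14 ε-transitions
  (((s+r)*q)*s(sr)+q)+ : 18 states, 17 ε-transitions

18, 17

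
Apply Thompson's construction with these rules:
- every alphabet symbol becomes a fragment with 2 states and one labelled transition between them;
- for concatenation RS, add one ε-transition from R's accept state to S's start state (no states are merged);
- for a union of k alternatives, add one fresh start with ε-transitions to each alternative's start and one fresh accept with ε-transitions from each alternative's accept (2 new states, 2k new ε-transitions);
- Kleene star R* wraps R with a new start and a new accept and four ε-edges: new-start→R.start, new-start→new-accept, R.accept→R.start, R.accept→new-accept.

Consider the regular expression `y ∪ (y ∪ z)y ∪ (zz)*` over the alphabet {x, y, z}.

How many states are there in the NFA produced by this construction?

Per subexpression:
Each of the 6 symbol leaves contributes a 2-state fragment.
  y ∪ z — 6 states
  (y ∪ z)y — 8 states
  zz — 4 states
  (zz)* — 6 states
  y ∪ (y ∪ z)y ∪ (zz)* — 18 states

18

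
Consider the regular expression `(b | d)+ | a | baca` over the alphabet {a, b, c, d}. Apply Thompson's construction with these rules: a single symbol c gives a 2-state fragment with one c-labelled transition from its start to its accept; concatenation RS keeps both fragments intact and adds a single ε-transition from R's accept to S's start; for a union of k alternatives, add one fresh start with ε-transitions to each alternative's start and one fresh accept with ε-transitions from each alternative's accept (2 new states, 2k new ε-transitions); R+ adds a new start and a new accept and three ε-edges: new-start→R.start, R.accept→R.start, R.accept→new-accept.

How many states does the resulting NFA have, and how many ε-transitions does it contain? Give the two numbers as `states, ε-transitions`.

By structural recursion:
Each of the 7 symbol leaves contributes 2 states and 0 ε-transitions.
  b | d = 6 states, 4 ε-transitions
  (b | d)+ = 8 states, 7 ε-transitions
  baca = 8 states, 3 ε-transitions
  (b | d)+ | a | baca = 20 states, 16 ε-transitions

20, 16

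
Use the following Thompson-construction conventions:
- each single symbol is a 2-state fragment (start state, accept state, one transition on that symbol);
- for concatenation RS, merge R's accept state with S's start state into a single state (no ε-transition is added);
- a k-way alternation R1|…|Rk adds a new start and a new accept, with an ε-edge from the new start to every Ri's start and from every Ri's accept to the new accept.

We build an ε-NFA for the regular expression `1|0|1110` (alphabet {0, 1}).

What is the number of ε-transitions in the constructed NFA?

6

Building bottom-up:
Each of the 6 symbol leaves contributes 0 ε-transitions.
  1110 — 0 ε-transitions
  1|0|1110 — 6 ε-transitions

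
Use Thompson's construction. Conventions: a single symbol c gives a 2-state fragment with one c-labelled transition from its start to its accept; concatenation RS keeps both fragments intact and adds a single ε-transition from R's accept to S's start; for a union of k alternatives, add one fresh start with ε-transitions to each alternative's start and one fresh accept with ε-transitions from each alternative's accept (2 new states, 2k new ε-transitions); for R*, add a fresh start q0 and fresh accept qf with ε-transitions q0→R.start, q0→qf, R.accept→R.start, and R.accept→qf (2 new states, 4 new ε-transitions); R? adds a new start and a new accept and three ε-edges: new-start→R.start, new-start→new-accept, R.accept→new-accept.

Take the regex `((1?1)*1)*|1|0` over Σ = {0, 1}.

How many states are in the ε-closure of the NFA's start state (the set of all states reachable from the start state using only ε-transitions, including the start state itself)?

13

Compute the ε-closure size of each fragment's start state recursively; a symbol fragment's start has no outgoing ε-edge, so its closure is just itself (size 1).
  1? — |closure| = 1 (new start) + 1 (body) + 1 (new accept, via ε) = 3
  1?1 — |closure| = 3 + 1 = 4 (closure spills across the concat boundary because the left factor accepts ε)
  (1?1)* — |closure| = 1 (new start) + 4 (body) + 1 (new accept) = 6
  (1?1)*1 — |closure| = 6 + 1 = 7 (closure spills across the concat boundary because the left factor accepts ε)
  ((1?1)*1)* — new start has ε-edges to the inner start and to the new accept, so |closure| = 2 + 7 = 9
  ((1?1)*1)*|1|0 — |closure| = 1 (new start) + (9 + 1 + 1) + 1 (new accept, since some branch ε-reaches its own accept) = 13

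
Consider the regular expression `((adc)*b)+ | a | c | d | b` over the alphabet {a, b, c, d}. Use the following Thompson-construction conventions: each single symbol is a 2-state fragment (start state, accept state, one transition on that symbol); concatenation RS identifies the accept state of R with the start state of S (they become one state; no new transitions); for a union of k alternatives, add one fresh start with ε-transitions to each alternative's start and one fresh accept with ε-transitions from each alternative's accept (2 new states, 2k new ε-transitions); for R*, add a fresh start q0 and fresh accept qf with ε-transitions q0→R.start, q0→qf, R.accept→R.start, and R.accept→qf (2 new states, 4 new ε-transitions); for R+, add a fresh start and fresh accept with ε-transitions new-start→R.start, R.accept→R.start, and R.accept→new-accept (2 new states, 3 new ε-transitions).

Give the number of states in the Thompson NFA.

19

Building bottom-up:
Each of the 8 symbol leaves contributes a 2-state fragment.
  adc : 4 states
  (adc)* : 6 states
  (adc)*b : 7 states
  ((adc)*b)+ : 9 states
  ((adc)*b)+ | a | c | d | b : 19 states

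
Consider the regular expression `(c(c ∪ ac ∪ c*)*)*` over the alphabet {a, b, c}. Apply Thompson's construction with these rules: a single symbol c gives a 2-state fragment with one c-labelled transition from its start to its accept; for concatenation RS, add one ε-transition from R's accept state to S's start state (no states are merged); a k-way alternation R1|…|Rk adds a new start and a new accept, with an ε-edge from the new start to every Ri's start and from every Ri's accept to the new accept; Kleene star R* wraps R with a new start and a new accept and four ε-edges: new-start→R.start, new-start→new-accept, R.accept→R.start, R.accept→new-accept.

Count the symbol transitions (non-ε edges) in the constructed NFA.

5

Building bottom-up:
Each of the 5 symbol leaves contributes exactly 1 symbol transition.
  ac = 2 symbol transitions
  c* = 1 symbol transition
  c ∪ ac ∪ c* = 4 symbol transitions
  (c ∪ ac ∪ c*)* = 4 symbol transitions
  c(c ∪ ac ∪ c*)* = 5 symbol transitions
  (c(c ∪ ac ∪ c*)*)* = 5 symbol transitions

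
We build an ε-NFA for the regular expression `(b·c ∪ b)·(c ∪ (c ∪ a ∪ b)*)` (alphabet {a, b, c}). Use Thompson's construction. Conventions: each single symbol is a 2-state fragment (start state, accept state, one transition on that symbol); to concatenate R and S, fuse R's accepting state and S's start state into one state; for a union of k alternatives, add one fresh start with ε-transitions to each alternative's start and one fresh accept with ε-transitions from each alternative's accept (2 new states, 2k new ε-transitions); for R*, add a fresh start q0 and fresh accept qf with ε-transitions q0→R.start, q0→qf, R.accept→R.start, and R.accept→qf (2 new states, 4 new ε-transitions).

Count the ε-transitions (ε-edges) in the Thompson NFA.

18

Per subexpression:
Each of the 7 symbol leaves contributes 0 ε-transitions.
  b·c — 0 ε-transitions
  b·c ∪ b — 4 ε-transitions
  c ∪ a ∪ b — 6 ε-transitions
  (c ∪ a ∪ b)* — 10 ε-transitions
  c ∪ (c ∪ a ∪ b)* — 14 ε-transitions
  (b·c ∪ b)·(c ∪ (c ∪ a ∪ b)*) — 18 ε-transitions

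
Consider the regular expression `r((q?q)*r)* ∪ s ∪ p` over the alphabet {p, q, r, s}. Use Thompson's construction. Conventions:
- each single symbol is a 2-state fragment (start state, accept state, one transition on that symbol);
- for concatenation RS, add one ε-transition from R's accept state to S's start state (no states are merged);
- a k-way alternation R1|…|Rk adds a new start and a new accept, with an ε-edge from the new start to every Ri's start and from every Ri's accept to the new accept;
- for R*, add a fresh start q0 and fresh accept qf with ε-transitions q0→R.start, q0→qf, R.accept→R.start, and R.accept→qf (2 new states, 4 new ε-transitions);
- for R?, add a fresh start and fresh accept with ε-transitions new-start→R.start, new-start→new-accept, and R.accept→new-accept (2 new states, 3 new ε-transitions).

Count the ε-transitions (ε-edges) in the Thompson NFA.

20

By structural recursion:
Each of the 6 symbol leaves contributes 0 ε-transitions.
  q? : 3 ε-transitions
  q?q : 4 ε-transitions
  (q?q)* : 8 ε-transitions
  (q?q)*r : 9 ε-transitions
  ((q?q)*r)* : 13 ε-transitions
  r((q?q)*r)* : 14 ε-transitions
  r((q?q)*r)* ∪ s ∪ p : 20 ε-transitions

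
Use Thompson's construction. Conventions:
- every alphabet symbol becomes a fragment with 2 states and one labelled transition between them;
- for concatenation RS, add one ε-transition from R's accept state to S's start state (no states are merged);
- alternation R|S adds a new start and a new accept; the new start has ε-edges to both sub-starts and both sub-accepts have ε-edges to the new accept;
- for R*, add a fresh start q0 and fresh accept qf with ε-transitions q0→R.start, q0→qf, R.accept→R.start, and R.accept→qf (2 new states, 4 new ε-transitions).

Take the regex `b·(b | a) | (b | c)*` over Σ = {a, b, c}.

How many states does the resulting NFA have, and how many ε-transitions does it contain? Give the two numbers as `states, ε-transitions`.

Per subexpression:
Each of the 5 symbol leaves contributes 2 states and 0 ε-transitions.
  b | a → 6 states, 4 ε-transitions
  b·(b | a) → 8 states, 5 ε-transitions
  b | c → 6 states, 4 ε-transitions
  (b | c)* → 8 states, 8 ε-transitions
  b·(b | a) | (b | c)* → 18 states, 17 ε-transitions

18, 17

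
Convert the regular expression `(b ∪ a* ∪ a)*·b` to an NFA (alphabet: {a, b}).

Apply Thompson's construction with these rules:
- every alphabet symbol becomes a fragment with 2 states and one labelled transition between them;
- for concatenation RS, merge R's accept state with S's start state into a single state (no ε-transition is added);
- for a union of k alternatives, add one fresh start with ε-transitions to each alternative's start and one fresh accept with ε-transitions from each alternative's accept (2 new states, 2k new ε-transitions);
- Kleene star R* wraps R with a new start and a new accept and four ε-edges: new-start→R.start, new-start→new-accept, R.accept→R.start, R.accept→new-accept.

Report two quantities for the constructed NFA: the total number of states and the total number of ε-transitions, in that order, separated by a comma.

13, 14

By structural recursion:
Each of the 4 symbol leaves contributes 2 states and 0 ε-transitions.
  a* = 4 states, 4 ε-transitions
  b ∪ a* ∪ a = 10 states, 10 ε-transitions
  (b ∪ a* ∪ a)* = 12 states, 14 ε-transitions
  (b ∪ a* ∪ a)*·b = 13 states, 14 ε-transitions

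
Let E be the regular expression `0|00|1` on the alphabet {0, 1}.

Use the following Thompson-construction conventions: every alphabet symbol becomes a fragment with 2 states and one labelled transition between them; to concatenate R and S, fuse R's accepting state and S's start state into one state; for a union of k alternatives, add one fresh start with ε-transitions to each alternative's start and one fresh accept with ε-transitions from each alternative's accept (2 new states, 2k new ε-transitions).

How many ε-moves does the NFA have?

By structural recursion:
Each of the 4 symbol leaves contributes 0 ε-transitions.
  00 → 0 ε-transitions
  0|00|1 → 6 ε-transitions

6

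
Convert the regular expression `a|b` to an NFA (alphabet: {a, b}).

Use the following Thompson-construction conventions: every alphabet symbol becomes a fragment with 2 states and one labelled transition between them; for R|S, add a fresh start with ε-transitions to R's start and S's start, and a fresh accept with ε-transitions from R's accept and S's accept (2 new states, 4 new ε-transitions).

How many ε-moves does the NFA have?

4

Recursing over subexpressions:
Each of the 2 symbol leaves contributes 0 ε-transitions.
  a|b → 4 ε-transitions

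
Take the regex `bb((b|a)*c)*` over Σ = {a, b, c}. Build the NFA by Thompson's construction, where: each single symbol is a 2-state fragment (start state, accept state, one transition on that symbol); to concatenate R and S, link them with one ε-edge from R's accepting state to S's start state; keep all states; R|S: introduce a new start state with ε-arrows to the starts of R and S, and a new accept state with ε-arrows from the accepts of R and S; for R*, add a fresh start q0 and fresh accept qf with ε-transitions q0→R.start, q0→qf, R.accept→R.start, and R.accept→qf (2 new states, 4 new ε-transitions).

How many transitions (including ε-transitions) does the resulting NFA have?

20

Per subexpression:
Each of the 5 symbol leaves contributes 1 transition (1 symbol, 0 ε).
  b|a = 6 transitions (2 symbol, 4 ε)
  (b|a)* = 10 transitions (2 symbol, 8 ε)
  (b|a)*c = 12 transitions (3 symbol, 9 ε)
  ((b|a)*c)* = 16 transitions (3 symbol, 13 ε)
  bb((b|a)*c)* = 20 transitions (5 symbol, 15 ε)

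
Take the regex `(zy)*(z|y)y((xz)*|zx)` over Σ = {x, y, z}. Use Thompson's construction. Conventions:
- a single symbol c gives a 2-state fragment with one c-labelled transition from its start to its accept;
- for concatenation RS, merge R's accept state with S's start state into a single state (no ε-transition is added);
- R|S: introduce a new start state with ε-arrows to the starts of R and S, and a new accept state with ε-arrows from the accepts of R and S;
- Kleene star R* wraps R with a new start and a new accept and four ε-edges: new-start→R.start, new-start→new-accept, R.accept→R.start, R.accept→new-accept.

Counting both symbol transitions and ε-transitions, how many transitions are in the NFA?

25

Per subexpression:
Each of the 9 symbol leaves contributes 1 transition (1 symbol, 0 ε).
  zy : 2 transitions (2 symbol, 0 ε)
  (zy)* : 6 transitions (2 symbol, 4 ε)
  z|y : 6 transitions (2 symbol, 4 ε)
  xz : 2 transitions (2 symbol, 0 ε)
  (xz)* : 6 transitions (2 symbol, 4 ε)
  zx : 2 transitions (2 symbol, 0 ε)
  (xz)*|zx : 12 transitions (4 symbol, 8 ε)
  (zy)*(z|y)y((xz)*|zx) : 25 transitions (9 symbol, 16 ε)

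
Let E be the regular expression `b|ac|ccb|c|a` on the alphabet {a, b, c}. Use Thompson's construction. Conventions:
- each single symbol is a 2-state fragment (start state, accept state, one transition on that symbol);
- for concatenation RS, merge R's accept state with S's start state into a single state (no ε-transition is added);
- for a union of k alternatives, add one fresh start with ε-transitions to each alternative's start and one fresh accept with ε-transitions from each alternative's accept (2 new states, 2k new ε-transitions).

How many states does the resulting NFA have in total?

15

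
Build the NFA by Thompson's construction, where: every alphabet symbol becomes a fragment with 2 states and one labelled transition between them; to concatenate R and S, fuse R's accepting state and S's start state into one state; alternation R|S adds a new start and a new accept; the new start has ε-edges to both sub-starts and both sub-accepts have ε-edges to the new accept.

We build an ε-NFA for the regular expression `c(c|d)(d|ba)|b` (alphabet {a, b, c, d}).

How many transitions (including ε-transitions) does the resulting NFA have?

Building bottom-up:
Each of the 7 symbol leaves contributes 1 transition (1 symbol, 0 ε).
  c|d : 6 transitions (2 symbol, 4 ε)
  ba : 2 transitions (2 symbol, 0 ε)
  d|ba : 7 transitions (3 symbol, 4 ε)
  c(c|d)(d|ba) : 14 transitions (6 symbol, 8 ε)
  c(c|d)(d|ba)|b : 19 transitions (7 symbol, 12 ε)

19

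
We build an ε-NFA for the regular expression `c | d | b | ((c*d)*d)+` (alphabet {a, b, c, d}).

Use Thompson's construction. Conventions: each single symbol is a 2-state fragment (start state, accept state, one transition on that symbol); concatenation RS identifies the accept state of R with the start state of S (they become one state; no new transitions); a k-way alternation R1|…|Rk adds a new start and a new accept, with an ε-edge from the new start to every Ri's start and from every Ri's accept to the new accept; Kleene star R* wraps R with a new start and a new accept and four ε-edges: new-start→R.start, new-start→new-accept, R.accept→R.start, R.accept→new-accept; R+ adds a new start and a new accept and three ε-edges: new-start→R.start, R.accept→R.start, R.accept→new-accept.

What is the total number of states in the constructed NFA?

Building bottom-up:
Each of the 6 symbol leaves contributes a 2-state fragment.
  c* = 4 states
  c*d = 5 states
  (c*d)* = 7 states
  (c*d)*d = 8 states
  ((c*d)*d)+ = 10 states
  c | d | b | ((c*d)*d)+ = 18 states

18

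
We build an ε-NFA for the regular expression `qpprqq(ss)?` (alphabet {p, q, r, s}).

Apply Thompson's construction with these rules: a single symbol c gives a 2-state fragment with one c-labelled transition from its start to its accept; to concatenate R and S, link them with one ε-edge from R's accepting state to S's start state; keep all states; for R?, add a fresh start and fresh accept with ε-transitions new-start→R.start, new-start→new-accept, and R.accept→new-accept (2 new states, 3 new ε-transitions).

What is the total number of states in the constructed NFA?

18

Per subexpression:
Each of the 8 symbol leaves contributes a 2-state fragment.
  ss — 4 states
  (ss)? — 6 states
  qpprqq(ss)? — 18 states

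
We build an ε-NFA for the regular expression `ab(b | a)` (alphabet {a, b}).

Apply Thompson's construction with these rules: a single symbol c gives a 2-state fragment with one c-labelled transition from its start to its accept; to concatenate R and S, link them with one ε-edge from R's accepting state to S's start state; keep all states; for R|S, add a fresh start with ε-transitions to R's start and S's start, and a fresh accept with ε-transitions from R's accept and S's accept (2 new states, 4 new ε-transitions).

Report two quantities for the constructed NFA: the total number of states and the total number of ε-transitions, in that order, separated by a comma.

Building bottom-up:
Each of the 4 symbol leaves contributes 2 states and 0 ε-transitions.
  b | a — 6 states, 4 ε-transitions
  ab(b | a) — 10 states, 6 ε-transitions

10, 6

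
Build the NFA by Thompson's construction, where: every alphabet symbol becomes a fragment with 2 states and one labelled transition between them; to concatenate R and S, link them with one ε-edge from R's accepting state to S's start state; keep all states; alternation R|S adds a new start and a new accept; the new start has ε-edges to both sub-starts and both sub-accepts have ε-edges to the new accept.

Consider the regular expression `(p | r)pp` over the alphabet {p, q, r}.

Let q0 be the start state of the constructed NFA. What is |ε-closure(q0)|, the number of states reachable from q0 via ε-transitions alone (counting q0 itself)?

3

Work bottom-up. For each fragment F, track |ε-closure(F.start)| and whether F's accept lies in that closure (i.e. whether F accepts ε). A single-symbol fragment has closure size 1 and does not accept ε.
  p | r → new start ε-reaches every alternative's start; none of them accept ε, so the new accept is not reached: C = 1 + 1 + 1 = 3
  (p | r)pp → same as the first factor's closure: C = 3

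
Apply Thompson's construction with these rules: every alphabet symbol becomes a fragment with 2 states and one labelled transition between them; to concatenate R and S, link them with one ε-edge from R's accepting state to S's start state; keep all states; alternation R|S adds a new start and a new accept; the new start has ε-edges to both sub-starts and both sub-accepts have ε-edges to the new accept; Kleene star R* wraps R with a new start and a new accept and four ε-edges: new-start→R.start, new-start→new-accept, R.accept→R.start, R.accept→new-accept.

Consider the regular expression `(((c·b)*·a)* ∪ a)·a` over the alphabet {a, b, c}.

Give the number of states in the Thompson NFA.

16

Bottom-up over the parse tree:
Each of the 5 symbol leaves contributes a 2-state fragment.
  c·b = 4 states
  (c·b)* = 6 states
  (c·b)*·a = 8 states
  ((c·b)*·a)* = 10 states
  ((c·b)*·a)* ∪ a = 14 states
  (((c·b)*·a)* ∪ a)·a = 16 states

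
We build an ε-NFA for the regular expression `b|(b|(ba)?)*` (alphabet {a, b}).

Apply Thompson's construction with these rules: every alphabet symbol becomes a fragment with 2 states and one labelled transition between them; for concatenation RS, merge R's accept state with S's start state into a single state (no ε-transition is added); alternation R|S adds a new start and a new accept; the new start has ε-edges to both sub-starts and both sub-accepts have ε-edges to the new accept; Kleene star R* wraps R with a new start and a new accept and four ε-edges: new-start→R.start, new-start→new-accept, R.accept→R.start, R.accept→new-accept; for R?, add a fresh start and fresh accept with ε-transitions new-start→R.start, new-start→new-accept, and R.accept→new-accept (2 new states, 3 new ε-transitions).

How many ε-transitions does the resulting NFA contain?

15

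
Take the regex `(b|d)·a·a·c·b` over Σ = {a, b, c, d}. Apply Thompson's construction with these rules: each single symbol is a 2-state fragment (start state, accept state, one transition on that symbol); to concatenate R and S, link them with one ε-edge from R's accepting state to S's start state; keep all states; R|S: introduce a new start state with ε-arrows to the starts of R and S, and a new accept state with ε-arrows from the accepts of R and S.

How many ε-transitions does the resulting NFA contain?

By structural recursion:
Each of the 6 symbol leaves contributes 0 ε-transitions.
  b|d : 4 ε-transitions
  (b|d)·a·a·c·b : 8 ε-transitions

8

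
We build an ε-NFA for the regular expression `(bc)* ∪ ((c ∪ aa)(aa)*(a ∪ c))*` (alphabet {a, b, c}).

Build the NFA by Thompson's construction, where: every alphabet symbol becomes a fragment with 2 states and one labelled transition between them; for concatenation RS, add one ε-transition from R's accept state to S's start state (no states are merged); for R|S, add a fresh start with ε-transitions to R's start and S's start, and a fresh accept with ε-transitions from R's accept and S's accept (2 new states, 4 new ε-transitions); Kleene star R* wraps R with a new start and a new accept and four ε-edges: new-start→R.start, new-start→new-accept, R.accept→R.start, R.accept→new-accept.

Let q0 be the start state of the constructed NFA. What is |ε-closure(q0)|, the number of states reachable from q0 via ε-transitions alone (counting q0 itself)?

10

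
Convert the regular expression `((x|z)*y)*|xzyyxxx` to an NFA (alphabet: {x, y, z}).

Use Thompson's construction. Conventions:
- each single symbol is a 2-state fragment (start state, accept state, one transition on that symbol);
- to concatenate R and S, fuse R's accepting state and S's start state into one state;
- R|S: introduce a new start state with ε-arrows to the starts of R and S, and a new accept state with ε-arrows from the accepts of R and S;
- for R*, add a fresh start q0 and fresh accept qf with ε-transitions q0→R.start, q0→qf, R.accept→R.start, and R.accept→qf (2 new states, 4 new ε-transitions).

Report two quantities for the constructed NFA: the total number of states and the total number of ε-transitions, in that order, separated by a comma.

Building bottom-up:
Each of the 10 symbol leaves contributes 2 states and 0 ε-transitions.
  x|z : 6 states, 4 ε-transitions
  (x|z)* : 8 states, 8 ε-transitions
  (x|z)*y : 9 states, 8 ε-transitions
  ((x|z)*y)* : 11 states, 12 ε-transitions
  xzyyxxx : 8 states, 0 ε-transitions
  ((x|z)*y)*|xzyyxxx : 21 states, 16 ε-transitions

21, 16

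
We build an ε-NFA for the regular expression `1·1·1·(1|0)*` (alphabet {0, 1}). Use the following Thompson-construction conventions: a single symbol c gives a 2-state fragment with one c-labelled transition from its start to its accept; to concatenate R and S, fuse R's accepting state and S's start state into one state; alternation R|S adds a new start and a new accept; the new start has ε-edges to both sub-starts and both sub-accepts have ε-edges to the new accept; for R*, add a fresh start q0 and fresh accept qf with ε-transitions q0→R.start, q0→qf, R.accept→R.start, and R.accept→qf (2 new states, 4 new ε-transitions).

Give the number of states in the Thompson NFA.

11

Building bottom-up:
Each of the 5 symbol leaves contributes a 2-state fragment.
  1|0 : 6 states
  (1|0)* : 8 states
  1·1·1·(1|0)* : 11 states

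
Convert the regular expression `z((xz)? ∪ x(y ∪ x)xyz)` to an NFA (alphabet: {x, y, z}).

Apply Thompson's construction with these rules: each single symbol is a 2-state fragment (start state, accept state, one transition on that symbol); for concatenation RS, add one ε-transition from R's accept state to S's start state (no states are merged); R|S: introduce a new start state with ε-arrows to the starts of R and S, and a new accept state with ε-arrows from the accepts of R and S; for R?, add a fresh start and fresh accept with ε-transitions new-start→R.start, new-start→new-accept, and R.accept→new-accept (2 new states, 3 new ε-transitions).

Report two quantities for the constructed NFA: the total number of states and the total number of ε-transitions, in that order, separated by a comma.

Bottom-up over the parse tree:
Each of the 9 symbol leaves contributes 2 states and 0 ε-transitions.
  xz — 4 states, 1 ε-transition
  (xz)? — 6 states, 4 ε-transitions
  y ∪ x — 6 states, 4 ε-transitions
  x(y ∪ x)xyz — 14 states, 8 ε-transitions
  (xz)? ∪ x(y ∪ x)xyz — 22 states, 16 ε-transitions
  z((xz)? ∪ x(y ∪ x)xyz) — 24 states, 17 ε-transitions

24, 17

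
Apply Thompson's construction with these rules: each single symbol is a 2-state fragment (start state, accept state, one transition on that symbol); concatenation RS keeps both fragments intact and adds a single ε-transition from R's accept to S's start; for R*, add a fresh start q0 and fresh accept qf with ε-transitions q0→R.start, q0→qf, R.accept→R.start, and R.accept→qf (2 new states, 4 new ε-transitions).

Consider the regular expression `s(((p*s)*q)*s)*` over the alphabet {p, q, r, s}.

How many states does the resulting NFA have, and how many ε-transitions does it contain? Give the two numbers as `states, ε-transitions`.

18, 20

Per subexpression:
Each of the 5 symbol leaves contributes 2 states and 0 ε-transitions.
  p* = 4 states, 4 ε-transitions
  p*s = 6 states, 5 ε-transitions
  (p*s)* = 8 states, 9 ε-transitions
  (p*s)*q = 10 states, 10 ε-transitions
  ((p*s)*q)* = 12 states, 14 ε-transitions
  ((p*s)*q)*s = 14 states, 15 ε-transitions
  (((p*s)*q)*s)* = 16 states, 19 ε-transitions
  s(((p*s)*q)*s)* = 18 states, 20 ε-transitions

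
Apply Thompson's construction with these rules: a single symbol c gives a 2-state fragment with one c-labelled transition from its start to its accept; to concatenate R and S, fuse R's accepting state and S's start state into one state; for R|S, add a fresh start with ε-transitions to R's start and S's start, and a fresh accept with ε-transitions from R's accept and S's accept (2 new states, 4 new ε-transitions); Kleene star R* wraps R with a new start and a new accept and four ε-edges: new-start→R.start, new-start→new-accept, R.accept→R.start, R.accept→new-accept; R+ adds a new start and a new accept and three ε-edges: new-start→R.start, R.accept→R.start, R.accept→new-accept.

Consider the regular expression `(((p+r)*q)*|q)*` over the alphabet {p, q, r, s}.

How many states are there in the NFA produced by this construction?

16

Building bottom-up:
Each of the 4 symbol leaves contributes a 2-state fragment.
  p+ = 4 states
  p+r = 5 states
  (p+r)* = 7 states
  (p+r)*q = 8 states
  ((p+r)*q)* = 10 states
  ((p+r)*q)*|q = 14 states
  (((p+r)*q)*|q)* = 16 states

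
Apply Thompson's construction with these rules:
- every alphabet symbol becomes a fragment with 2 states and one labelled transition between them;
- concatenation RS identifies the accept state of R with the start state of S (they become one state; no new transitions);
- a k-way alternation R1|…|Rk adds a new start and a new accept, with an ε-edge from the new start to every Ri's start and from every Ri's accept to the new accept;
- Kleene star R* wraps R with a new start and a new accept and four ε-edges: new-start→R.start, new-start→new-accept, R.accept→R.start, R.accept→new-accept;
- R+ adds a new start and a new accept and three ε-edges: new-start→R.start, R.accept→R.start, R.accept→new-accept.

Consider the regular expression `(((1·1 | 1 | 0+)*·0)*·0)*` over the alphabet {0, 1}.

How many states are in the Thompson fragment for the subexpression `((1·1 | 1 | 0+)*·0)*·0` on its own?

Fragment for `((1·1 | 1 | 0+)*·0)*·0`:
Each of the 6 symbol leaves contributes a 2-state fragment.
  1·1 → 3 states
  0+ → 4 states
  1·1 | 1 | 0+ → 11 states
  (1·1 | 1 | 0+)* → 13 states
  (1·1 | 1 | 0+)*·0 → 14 states
  ((1·1 | 1 | 0+)*·0)* → 16 states
  ((1·1 | 1 | 0+)*·0)*·0 → 17 states

17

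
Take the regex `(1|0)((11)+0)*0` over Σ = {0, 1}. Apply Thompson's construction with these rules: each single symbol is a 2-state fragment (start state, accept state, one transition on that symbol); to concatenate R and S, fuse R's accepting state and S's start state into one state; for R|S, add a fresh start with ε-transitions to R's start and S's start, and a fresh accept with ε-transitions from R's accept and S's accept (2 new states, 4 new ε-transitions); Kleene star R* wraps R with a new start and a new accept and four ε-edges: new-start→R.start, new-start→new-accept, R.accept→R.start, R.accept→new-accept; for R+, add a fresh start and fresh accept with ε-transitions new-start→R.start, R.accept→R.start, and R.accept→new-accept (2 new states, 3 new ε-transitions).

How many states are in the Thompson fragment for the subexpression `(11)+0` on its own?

Fragment for `(11)+0`:
Each of the 3 symbol leaves contributes a 2-state fragment.
  11 — 3 states
  (11)+ — 5 states
  (11)+0 — 6 states

6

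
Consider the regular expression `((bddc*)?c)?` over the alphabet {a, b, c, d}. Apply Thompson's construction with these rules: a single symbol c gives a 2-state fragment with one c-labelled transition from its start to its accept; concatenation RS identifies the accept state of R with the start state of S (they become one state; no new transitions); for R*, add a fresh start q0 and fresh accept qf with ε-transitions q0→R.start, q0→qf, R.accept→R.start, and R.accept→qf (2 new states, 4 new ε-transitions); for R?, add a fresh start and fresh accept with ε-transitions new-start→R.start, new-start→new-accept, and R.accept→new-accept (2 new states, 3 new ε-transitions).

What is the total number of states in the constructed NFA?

Per subexpression:
Each of the 5 symbol leaves contributes a 2-state fragment.
  c* → 4 states
  bddc* → 7 states
  (bddc*)? → 9 states
  (bddc*)?c → 10 states
  ((bddc*)?c)? → 12 states

12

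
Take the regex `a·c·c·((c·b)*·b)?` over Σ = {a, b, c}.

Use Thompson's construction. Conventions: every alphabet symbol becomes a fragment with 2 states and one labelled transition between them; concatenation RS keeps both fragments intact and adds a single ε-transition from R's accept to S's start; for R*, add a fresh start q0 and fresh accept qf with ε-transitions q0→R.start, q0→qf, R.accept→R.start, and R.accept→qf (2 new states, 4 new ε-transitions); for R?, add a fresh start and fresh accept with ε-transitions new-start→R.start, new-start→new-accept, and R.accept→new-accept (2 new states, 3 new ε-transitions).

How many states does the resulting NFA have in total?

16

By structural recursion:
Each of the 6 symbol leaves contributes a 2-state fragment.
  c·b : 4 states
  (c·b)* : 6 states
  (c·b)*·b : 8 states
  ((c·b)*·b)? : 10 states
  a·c·c·((c·b)*·b)? : 16 states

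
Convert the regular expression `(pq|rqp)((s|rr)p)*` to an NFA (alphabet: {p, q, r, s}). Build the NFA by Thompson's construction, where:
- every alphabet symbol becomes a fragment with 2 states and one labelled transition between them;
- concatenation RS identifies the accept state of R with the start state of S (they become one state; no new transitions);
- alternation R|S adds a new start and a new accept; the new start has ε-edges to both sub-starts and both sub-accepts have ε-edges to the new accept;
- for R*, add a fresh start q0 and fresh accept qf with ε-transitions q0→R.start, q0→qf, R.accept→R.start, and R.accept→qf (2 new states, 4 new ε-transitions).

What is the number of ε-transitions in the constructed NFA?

Bottom-up over the parse tree:
Each of the 9 symbol leaves contributes 0 ε-transitions.
  pq = 0 ε-transitions
  rqp = 0 ε-transitions
  pq|rqp = 4 ε-transitions
  rr = 0 ε-transitions
  s|rr = 4 ε-transitions
  (s|rr)p = 4 ε-transitions
  ((s|rr)p)* = 8 ε-transitions
  (pq|rqp)((s|rr)p)* = 12 ε-transitions

12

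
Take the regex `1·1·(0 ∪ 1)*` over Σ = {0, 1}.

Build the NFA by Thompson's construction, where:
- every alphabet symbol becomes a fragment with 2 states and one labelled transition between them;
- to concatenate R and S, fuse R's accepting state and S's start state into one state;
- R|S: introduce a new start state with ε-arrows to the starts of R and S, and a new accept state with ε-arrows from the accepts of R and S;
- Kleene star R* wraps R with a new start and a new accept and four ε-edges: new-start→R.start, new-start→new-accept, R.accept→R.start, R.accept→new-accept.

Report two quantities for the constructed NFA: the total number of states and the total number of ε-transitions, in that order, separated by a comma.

By structural recursion:
Each of the 4 symbol leaves contributes 2 states and 0 ε-transitions.
  0 ∪ 1 — 6 states, 4 ε-transitions
  (0 ∪ 1)* — 8 states, 8 ε-transitions
  1·1·(0 ∪ 1)* — 10 states, 8 ε-transitions

10, 8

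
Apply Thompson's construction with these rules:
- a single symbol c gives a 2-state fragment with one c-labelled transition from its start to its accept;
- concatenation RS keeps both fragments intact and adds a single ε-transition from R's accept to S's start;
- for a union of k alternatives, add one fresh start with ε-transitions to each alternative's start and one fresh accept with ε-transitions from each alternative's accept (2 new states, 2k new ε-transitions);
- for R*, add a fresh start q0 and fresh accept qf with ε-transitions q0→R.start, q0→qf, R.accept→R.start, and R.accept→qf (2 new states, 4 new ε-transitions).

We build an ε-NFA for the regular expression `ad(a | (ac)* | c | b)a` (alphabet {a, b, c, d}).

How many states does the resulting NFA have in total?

20

Bottom-up over the parse tree:
Each of the 8 symbol leaves contributes a 2-state fragment.
  ac → 4 states
  (ac)* → 6 states
  a | (ac)* | c | b → 14 states
  ad(a | (ac)* | c | b)a → 20 states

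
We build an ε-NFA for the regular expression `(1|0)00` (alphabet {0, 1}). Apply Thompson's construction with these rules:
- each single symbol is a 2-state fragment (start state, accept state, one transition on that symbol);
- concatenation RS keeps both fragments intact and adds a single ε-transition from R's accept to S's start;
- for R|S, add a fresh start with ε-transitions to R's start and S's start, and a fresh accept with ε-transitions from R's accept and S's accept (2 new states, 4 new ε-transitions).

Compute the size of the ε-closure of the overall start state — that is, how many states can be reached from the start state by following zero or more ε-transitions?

3

Work bottom-up. For each fragment F, track |ε-closure(F.start)| and whether F's accept lies in that closure (i.e. whether F accepts ε). A single-symbol fragment has closure size 1 and does not accept ε.
  1|0 — new start ε-reaches every alternative's start; none of them accept ε, so the new accept is not reached: C = 1 + 1 + 1 = 3
  (1|0)00 — same as the first factor's closure: C = 3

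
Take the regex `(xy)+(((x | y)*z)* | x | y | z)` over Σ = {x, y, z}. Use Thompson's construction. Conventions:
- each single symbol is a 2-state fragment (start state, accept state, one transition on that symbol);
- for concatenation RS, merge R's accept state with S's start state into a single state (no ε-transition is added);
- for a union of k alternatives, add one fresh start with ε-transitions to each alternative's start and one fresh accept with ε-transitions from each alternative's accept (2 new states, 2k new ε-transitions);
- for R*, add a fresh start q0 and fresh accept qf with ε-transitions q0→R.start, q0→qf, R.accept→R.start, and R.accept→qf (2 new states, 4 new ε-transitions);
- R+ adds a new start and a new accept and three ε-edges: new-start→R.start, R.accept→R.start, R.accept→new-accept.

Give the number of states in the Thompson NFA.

23

Recursing over subexpressions:
Each of the 8 symbol leaves contributes a 2-state fragment.
  xy = 3 states
  (xy)+ = 5 states
  x | y = 6 states
  (x | y)* = 8 states
  (x | y)*z = 9 states
  ((x | y)*z)* = 11 states
  ((x | y)*z)* | x | y | z = 19 states
  (xy)+(((x | y)*z)* | x | y | z) = 23 states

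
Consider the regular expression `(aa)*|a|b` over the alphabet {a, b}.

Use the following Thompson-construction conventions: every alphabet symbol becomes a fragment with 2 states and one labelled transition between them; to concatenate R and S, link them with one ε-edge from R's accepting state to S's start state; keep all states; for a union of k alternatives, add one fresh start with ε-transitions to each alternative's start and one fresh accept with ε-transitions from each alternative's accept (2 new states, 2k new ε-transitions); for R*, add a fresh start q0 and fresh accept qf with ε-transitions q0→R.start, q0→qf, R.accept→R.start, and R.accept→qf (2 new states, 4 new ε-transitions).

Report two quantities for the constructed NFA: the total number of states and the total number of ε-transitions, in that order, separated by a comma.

By structural recursion:
Each of the 4 symbol leaves contributes 2 states and 0 ε-transitions.
  aa = 4 states, 1 ε-transition
  (aa)* = 6 states, 5 ε-transitions
  (aa)*|a|b = 12 states, 11 ε-transitions

12, 11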